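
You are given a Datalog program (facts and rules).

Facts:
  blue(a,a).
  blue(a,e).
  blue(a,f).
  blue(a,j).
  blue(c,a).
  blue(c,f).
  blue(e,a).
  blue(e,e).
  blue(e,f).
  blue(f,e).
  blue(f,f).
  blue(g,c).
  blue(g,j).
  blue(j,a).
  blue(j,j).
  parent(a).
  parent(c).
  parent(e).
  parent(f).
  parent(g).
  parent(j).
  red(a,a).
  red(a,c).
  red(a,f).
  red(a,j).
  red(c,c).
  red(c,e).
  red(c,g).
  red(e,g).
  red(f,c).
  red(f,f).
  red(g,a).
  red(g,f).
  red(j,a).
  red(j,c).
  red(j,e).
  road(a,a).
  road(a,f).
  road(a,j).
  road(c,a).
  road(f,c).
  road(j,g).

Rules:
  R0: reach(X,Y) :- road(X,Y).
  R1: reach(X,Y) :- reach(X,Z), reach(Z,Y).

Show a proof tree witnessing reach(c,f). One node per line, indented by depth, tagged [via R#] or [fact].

round 1: derive reach(a,a) via R0 from road(a,a)
round 1: derive reach(a,f) via R0 from road(a,f)
round 1: derive reach(a,j) via R0 from road(a,j)
round 1: derive reach(c,a) via R0 from road(c,a)
round 1: derive reach(f,c) via R0 from road(f,c)
round 1: derive reach(j,g) via R0 from road(j,g)
round 2: derive reach(a,c) via R1 from reach(a,f), reach(f,c)
round 2: derive reach(a,g) via R1 from reach(a,j), reach(j,g)
round 2: derive reach(c,f) via R1 from reach(c,a), reach(a,f)
round 2: derive reach(c,j) via R1 from reach(c,a), reach(a,j)
round 2: derive reach(f,a) via R1 from reach(f,c), reach(c,a)
round 3: derive reach(c,c) via R1 from reach(c,a), reach(a,c)
round 3: derive reach(c,g) via R1 from reach(c,a), reach(a,g)
round 3: derive reach(f,f) via R1 from reach(f,a), reach(a,f)
round 3: derive reach(f,g) via R1 from reach(f,a), reach(a,g)
round 3: derive reach(f,j) via R1 from reach(f,a), reach(a,j)

reach(c,f)  [via R1]
  reach(c,a)  [via R0]
    road(c,a)  [fact]
  reach(a,f)  [via R0]
    road(a,f)  [fact]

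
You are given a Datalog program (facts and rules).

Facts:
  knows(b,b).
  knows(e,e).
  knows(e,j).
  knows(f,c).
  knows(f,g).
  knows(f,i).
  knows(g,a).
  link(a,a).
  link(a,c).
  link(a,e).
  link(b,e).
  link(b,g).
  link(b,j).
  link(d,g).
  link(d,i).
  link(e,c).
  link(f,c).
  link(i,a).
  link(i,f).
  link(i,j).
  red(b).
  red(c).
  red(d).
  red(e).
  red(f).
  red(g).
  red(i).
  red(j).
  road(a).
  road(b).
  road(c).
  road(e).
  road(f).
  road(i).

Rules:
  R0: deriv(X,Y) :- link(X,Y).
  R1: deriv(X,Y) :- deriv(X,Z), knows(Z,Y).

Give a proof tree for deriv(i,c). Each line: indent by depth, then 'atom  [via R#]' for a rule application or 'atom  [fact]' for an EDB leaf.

deriv(i,c)  [via R1]
  deriv(i,f)  [via R0]
    link(i,f)  [fact]
  knows(f,c)  [fact]

round 1: derive deriv(a,a) via R0 from link(a,a)
round 1: derive deriv(a,c) via R0 from link(a,c)
round 1: derive deriv(a,e) via R0 from link(a,e)
round 1: derive deriv(b,e) via R0 from link(b,e)
round 1: derive deriv(b,g) via R0 from link(b,g)
round 1: derive deriv(b,j) via R0 from link(b,j)
round 1: derive deriv(d,g) via R0 from link(d,g)
round 1: derive deriv(d,i) via R0 from link(d,i)
round 1: derive deriv(e,c) via R0 from link(e,c)
round 1: derive deriv(f,c) via R0 from link(f,c)
round 1: derive deriv(i,a) via R0 from link(i,a)
round 1: derive deriv(i,f) via R0 from link(i,f)
round 1: derive deriv(i,j) via R0 from link(i,j)
round 2: derive deriv(a,j) via R1 from deriv(a,e), knows(e,j)
round 2: derive deriv(b,a) via R1 from deriv(b,g), knows(g,a)
round 2: derive deriv(d,a) via R1 from deriv(d,g), knows(g,a)
round 2: derive deriv(i,c) via R1 from deriv(i,f), knows(f,c)
round 2: derive deriv(i,g) via R1 from deriv(i,f), knows(f,g)
round 2: derive deriv(i,i) via R1 from deriv(i,f), knows(f,i)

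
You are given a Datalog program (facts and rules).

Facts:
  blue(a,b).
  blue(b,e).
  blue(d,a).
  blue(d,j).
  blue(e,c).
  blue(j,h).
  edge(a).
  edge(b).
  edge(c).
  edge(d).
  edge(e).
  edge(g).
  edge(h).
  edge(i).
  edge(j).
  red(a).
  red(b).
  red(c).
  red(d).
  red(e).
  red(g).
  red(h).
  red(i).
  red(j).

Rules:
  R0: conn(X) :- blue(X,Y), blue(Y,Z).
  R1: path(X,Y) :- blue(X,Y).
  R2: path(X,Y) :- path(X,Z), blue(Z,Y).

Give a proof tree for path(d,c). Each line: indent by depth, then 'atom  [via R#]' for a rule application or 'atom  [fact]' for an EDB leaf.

path(d,c)  [via R2]
  path(d,e)  [via R2]
    path(d,b)  [via R2]
      path(d,a)  [via R1]
        blue(d,a)  [fact]
      blue(a,b)  [fact]
    blue(b,e)  [fact]
  blue(e,c)  [fact]

round 1: derive path(a,b) via R1 from blue(a,b)
round 1: derive path(b,e) via R1 from blue(b,e)
round 1: derive path(d,a) via R1 from blue(d,a)
round 1: derive path(d,j) via R1 from blue(d,j)
round 1: derive path(e,c) via R1 from blue(e,c)
round 1: derive path(j,h) via R1 from blue(j,h)
round 2: derive path(a,e) via R2 from path(a,b), blue(b,e)
round 2: derive path(b,c) via R2 from path(b,e), blue(e,c)
round 2: derive path(d,b) via R2 from path(d,a), blue(a,b)
round 2: derive path(d,h) via R2 from path(d,j), blue(j,h)
round 3: derive path(a,c) via R2 from path(a,e), blue(e,c)
round 3: derive path(d,e) via R2 from path(d,b), blue(b,e)
round 4: derive path(d,c) via R2 from path(d,e), blue(e,c)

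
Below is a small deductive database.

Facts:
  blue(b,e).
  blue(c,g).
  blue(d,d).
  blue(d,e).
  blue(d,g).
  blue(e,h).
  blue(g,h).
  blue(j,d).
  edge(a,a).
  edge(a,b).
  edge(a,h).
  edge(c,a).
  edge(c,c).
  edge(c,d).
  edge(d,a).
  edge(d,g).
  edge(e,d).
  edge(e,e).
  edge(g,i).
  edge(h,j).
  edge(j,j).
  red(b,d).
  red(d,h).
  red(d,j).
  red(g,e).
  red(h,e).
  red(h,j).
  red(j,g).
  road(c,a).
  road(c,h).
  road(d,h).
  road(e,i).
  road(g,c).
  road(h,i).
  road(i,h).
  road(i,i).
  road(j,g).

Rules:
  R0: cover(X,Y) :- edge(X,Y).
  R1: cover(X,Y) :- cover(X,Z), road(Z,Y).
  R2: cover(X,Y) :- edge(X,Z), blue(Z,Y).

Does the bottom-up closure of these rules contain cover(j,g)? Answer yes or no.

yes

round 1: derive cover(a,a) via R0 from edge(a,a)
round 1: derive cover(a,b) via R0 from edge(a,b)
round 1: derive cover(a,h) via R0 from edge(a,h)
round 1: derive cover(c,a) via R0 from edge(c,a)
round 1: derive cover(c,c) via R0 from edge(c,c)
round 1: derive cover(c,d) via R0 from edge(c,d)
round 1: derive cover(d,a) via R0 from edge(d,a)
round 1: derive cover(d,g) via R0 from edge(d,g)
round 1: derive cover(e,d) via R0 from edge(e,d)
round 1: derive cover(e,e) via R0 from edge(e,e)
round 1: derive cover(g,i) via R0 from edge(g,i)
round 1: derive cover(h,j) via R0 from edge(h,j)
round 1: derive cover(j,j) via R0 from edge(j,j)
round 1: derive cover(a,e) via R2 from edge(a,b), blue(b,e)
round 1: derive cover(c,e) via R2 from edge(c,d), blue(d,e)
round 1: derive cover(c,g) via R2 from edge(c,c), blue(c,g)
round 1: derive cover(d,h) via R2 from edge(d,g), blue(g,h)
round 1: derive cover(e,g) via R2 from edge(e,d), blue(d,g)
round 1: derive cover(e,h) via R2 from edge(e,e), blue(e,h)
round 1: derive cover(h,d) via R2 from edge(h,j), blue(j,d)
round 1: derive cover(j,d) via R2 from edge(j,j), blue(j,d)
round 2: derive cover(a,i) via R1 from cover(a,e), road(e,i)
round 2: derive cover(c,h) via R1 from cover(c,c), road(c,h)
round 2: derive cover(c,i) via R1 from cover(c,e), road(e,i)
round 2: derive cover(d,c) via R1 from cover(d,g), road(g,c)
round 2: derive cover(d,i) via R1 from cover(d,h), road(h,i)
round 2: derive cover(e,c) via R1 from cover(e,g), road(g,c)
round 2: derive cover(e,i) via R1 from cover(e,e), road(e,i)
round 2: derive cover(g,h) via R1 from cover(g,i), road(i,h)
round 2: derive cover(h,g) via R1 from cover(h,j), road(j,g)
round 2: derive cover(h,h) via R1 from cover(h,d), road(d,h)
round 2: derive cover(j,g) via R1 from cover(j,j), road(j,g)
round 2: derive cover(j,h) via R1 from cover(j,d), road(d,h)
round 3: derive cover(e,a) via R1 from cover(e,c), road(c,a)
round 3: derive cover(h,c) via R1 from cover(h,g), road(g,c)
round 3: derive cover(h,i) via R1 from cover(h,h), road(h,i)
round 3: derive cover(j,c) via R1 from cover(j,g), road(g,c)
round 3: derive cover(j,i) via R1 from cover(j,h), road(h,i)
round 4: derive cover(h,a) via R1 from cover(h,c), road(c,a)
round 4: derive cover(j,a) via R1 from cover(j,c), road(c,a)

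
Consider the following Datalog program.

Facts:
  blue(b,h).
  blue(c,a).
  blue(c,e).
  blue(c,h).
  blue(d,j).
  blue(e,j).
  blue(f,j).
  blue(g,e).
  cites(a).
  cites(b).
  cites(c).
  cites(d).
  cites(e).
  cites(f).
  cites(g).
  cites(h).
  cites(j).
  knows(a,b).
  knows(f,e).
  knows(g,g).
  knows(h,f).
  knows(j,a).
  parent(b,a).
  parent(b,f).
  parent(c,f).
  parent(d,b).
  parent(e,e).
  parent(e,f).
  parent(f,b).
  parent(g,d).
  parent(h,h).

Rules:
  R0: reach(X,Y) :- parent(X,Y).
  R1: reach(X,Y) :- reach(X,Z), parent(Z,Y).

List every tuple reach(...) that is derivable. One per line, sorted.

round 1: derive reach(b,a) via R0 from parent(b,a)
round 1: derive reach(b,f) via R0 from parent(b,f)
round 1: derive reach(c,f) via R0 from parent(c,f)
round 1: derive reach(d,b) via R0 from parent(d,b)
round 1: derive reach(e,e) via R0 from parent(e,e)
round 1: derive reach(e,f) via R0 from parent(e,f)
round 1: derive reach(f,b) via R0 from parent(f,b)
round 1: derive reach(g,d) via R0 from parent(g,d)
round 1: derive reach(h,h) via R0 from parent(h,h)
round 2: derive reach(b,b) via R1 from reach(b,f), parent(f,b)
round 2: derive reach(c,b) via R1 from reach(c,f), parent(f,b)
round 2: derive reach(d,a) via R1 from reach(d,b), parent(b,a)
round 2: derive reach(d,f) via R1 from reach(d,b), parent(b,f)
round 2: derive reach(e,b) via R1 from reach(e,f), parent(f,b)
round 2: derive reach(f,a) via R1 from reach(f,b), parent(b,a)
round 2: derive reach(f,f) via R1 from reach(f,b), parent(b,f)
round 2: derive reach(g,b) via R1 from reach(g,d), parent(d,b)
round 3: derive reach(c,a) via R1 from reach(c,b), parent(b,a)
round 3: derive reach(e,a) via R1 from reach(e,b), parent(b,a)
round 3: derive reach(g,a) via R1 from reach(g,b), parent(b,a)
round 3: derive reach(g,f) via R1 from reach(g,b), parent(b,f)

reach(b,a)
reach(b,b)
reach(b,f)
reach(c,a)
reach(c,b)
reach(c,f)
reach(d,a)
reach(d,b)
reach(d,f)
reach(e,a)
reach(e,b)
reach(e,e)
reach(e,f)
reach(f,a)
reach(f,b)
reach(f,f)
reach(g,a)
reach(g,b)
reach(g,d)
reach(g,f)
reach(h,h)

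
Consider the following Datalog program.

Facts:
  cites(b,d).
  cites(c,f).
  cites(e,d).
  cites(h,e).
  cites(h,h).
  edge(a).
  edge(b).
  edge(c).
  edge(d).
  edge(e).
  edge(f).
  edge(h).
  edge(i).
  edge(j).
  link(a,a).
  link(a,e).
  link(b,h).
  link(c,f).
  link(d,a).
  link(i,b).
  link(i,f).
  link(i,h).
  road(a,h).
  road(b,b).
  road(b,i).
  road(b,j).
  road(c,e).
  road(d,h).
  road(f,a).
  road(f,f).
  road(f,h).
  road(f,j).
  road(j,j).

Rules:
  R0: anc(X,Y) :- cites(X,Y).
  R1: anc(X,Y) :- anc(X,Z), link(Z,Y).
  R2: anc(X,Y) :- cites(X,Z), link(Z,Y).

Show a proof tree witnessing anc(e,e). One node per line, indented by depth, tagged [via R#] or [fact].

round 1: derive anc(b,d) via R0 from cites(b,d)
round 1: derive anc(c,f) via R0 from cites(c,f)
round 1: derive anc(e,d) via R0 from cites(e,d)
round 1: derive anc(h,e) via R0 from cites(h,e)
round 1: derive anc(h,h) via R0 from cites(h,h)
round 1: derive anc(b,a) via R2 from cites(b,d), link(d,a)
round 1: derive anc(e,a) via R2 from cites(e,d), link(d,a)
round 2: derive anc(b,e) via R1 from anc(b,a), link(a,e)
round 2: derive anc(e,e) via R1 from anc(e,a), link(a,e)

anc(e,e)  [via R1]
  anc(e,a)  [via R2]
    cites(e,d)  [fact]
    link(d,a)  [fact]
  link(a,e)  [fact]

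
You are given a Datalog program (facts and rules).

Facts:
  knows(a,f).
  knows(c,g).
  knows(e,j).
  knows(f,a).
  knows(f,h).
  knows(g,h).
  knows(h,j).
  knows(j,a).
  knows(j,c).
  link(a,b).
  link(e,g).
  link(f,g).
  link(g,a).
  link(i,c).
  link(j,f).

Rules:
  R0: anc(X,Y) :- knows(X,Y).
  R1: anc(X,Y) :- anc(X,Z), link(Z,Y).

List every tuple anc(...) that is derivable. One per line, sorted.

round 1: derive anc(a,f) via R0 from knows(a,f)
round 1: derive anc(c,g) via R0 from knows(c,g)
round 1: derive anc(e,j) via R0 from knows(e,j)
round 1: derive anc(f,a) via R0 from knows(f,a)
round 1: derive anc(f,h) via R0 from knows(f,h)
round 1: derive anc(g,h) via R0 from knows(g,h)
round 1: derive anc(h,j) via R0 from knows(h,j)
round 1: derive anc(j,a) via R0 from knows(j,a)
round 1: derive anc(j,c) via R0 from knows(j,c)
round 2: derive anc(a,g) via R1 from anc(a,f), link(f,g)
round 2: derive anc(c,a) via R1 from anc(c,g), link(g,a)
round 2: derive anc(e,f) via R1 from anc(e,j), link(j,f)
round 2: derive anc(f,b) via R1 from anc(f,a), link(a,b)
round 2: derive anc(h,f) via R1 from anc(h,j), link(j,f)
round 2: derive anc(j,b) via R1 from anc(j,a), link(a,b)
round 3: derive anc(a,a) via R1 from anc(a,g), link(g,a)
round 3: derive anc(c,b) via R1 from anc(c,a), link(a,b)
round 3: derive anc(e,g) via R1 from anc(e,f), link(f,g)
round 3: derive anc(h,g) via R1 from anc(h,f), link(f,g)
round 4: derive anc(a,b) via R1 from anc(a,a), link(a,b)
round 4: derive anc(e,a) via R1 from anc(e,g), link(g,a)
round 4: derive anc(h,a) via R1 from anc(h,g), link(g,a)
round 5: derive anc(e,b) via R1 from anc(e,a), link(a,b)
round 5: derive anc(h,b) via R1 from anc(h,a), link(a,b)

anc(a,a)
anc(a,b)
anc(a,f)
anc(a,g)
anc(c,a)
anc(c,b)
anc(c,g)
anc(e,a)
anc(e,b)
anc(e,f)
anc(e,g)
anc(e,j)
anc(f,a)
anc(f,b)
anc(f,h)
anc(g,h)
anc(h,a)
anc(h,b)
anc(h,f)
anc(h,g)
anc(h,j)
anc(j,a)
anc(j,b)
anc(j,c)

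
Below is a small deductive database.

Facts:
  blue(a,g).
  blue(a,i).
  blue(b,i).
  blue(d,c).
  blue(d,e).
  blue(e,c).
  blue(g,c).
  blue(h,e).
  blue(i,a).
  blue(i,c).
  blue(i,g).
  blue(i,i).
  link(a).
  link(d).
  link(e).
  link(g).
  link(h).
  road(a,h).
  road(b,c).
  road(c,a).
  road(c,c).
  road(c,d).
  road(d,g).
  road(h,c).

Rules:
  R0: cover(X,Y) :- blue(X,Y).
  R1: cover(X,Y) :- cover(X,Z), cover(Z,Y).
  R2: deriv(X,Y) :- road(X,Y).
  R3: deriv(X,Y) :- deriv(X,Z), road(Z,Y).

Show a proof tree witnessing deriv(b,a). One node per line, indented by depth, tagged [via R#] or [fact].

round 1: derive deriv(a,h) via R2 from road(a,h)
round 1: derive deriv(b,c) via R2 from road(b,c)
round 1: derive deriv(c,a) via R2 from road(c,a)
round 1: derive deriv(c,c) via R2 from road(c,c)
round 1: derive deriv(c,d) via R2 from road(c,d)
round 1: derive deriv(d,g) via R2 from road(d,g)
round 1: derive deriv(h,c) via R2 from road(h,c)
round 2: derive deriv(a,c) via R3 from deriv(a,h), road(h,c)
round 2: derive deriv(b,a) via R3 from deriv(b,c), road(c,a)
round 2: derive deriv(b,d) via R3 from deriv(b,c), road(c,d)
round 2: derive deriv(c,g) via R3 from deriv(c,d), road(d,g)
round 2: derive deriv(c,h) via R3 from deriv(c,a), road(a,h)
round 2: derive deriv(h,a) via R3 from deriv(h,c), road(c,a)
round 2: derive deriv(h,d) via R3 from deriv(h,c), road(c,d)
round 3: derive deriv(a,a) via R3 from deriv(a,c), road(c,a)
round 3: derive deriv(a,d) via R3 from deriv(a,c), road(c,d)
round 3: derive deriv(b,g) via R3 from deriv(b,d), road(d,g)
round 3: derive deriv(b,h) via R3 from deriv(b,a), road(a,h)
round 3: derive deriv(h,g) via R3 from deriv(h,d), road(d,g)
round 3: derive deriv(h,h) via R3 from deriv(h,a), road(a,h)
round 4: derive deriv(a,g) via R3 from deriv(a,d), road(d,g)

deriv(b,a)  [via R3]
  deriv(b,c)  [via R2]
    road(b,c)  [fact]
  road(c,a)  [fact]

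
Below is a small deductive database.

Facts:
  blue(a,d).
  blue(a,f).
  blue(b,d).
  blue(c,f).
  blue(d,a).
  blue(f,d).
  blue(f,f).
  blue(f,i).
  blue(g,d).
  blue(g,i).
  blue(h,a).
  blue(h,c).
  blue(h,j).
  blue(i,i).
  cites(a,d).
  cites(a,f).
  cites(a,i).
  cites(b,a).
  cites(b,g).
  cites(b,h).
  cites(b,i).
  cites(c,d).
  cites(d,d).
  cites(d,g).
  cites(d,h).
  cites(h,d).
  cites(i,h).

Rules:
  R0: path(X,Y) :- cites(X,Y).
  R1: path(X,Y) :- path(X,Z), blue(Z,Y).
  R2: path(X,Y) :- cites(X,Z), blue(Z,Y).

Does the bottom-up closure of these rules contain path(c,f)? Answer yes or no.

round 1: derive path(a,d) via R0 from cites(a,d)
round 1: derive path(a,f) via R0 from cites(a,f)
round 1: derive path(a,i) via R0 from cites(a,i)
round 1: derive path(b,a) via R0 from cites(b,a)
round 1: derive path(b,g) via R0 from cites(b,g)
round 1: derive path(b,h) via R0 from cites(b,h)
round 1: derive path(b,i) via R0 from cites(b,i)
round 1: derive path(c,d) via R0 from cites(c,d)
round 1: derive path(d,d) via R0 from cites(d,d)
round 1: derive path(d,g) via R0 from cites(d,g)
round 1: derive path(d,h) via R0 from cites(d,h)
round 1: derive path(h,d) via R0 from cites(h,d)
round 1: derive path(i,h) via R0 from cites(i,h)
round 1: derive path(a,a) via R2 from cites(a,d), blue(d,a)
round 1: derive path(b,c) via R2 from cites(b,h), blue(h,c)
round 1: derive path(b,d) via R2 from cites(b,a), blue(a,d)
round 1: derive path(b,f) via R2 from cites(b,a), blue(a,f)
round 1: derive path(b,j) via R2 from cites(b,h), blue(h,j)
round 1: derive path(c,a) via R2 from cites(c,d), blue(d,a)
round 1: derive path(d,a) via R2 from cites(d,d), blue(d,a)
round 1: derive path(d,c) via R2 from cites(d,h), blue(h,c)
round 1: derive path(d,i) via R2 from cites(d,g), blue(g,i)
round 1: derive path(d,j) via R2 from cites(d,h), blue(h,j)
round 1: derive path(h,a) via R2 from cites(h,d), blue(d,a)
round 1: derive path(i,a) via R2 from cites(i,h), blue(h,a)
round 1: derive path(i,c) via R2 from cites(i,h), blue(h,c)
round 1: derive path(i,j) via R2 from cites(i,h), blue(h,j)
round 2: derive path(c,f) via R1 from path(c,a), blue(a,f)
round 2: derive path(d,f) via R1 from path(d,a), blue(a,f)
round 2: derive path(h,f) via R1 from path(h,a), blue(a,f)
round 2: derive path(i,d) via R1 from path(i,a), blue(a,d)
round 2: derive path(i,f) via R1 from path(i,a), blue(a,f)
round 3: derive path(c,i) via R1 from path(c,f), blue(f,i)
round 3: derive path(h,i) via R1 from path(h,f), blue(f,i)
round 3: derive path(i,i) via R1 from path(i,f), blue(f,i)

yes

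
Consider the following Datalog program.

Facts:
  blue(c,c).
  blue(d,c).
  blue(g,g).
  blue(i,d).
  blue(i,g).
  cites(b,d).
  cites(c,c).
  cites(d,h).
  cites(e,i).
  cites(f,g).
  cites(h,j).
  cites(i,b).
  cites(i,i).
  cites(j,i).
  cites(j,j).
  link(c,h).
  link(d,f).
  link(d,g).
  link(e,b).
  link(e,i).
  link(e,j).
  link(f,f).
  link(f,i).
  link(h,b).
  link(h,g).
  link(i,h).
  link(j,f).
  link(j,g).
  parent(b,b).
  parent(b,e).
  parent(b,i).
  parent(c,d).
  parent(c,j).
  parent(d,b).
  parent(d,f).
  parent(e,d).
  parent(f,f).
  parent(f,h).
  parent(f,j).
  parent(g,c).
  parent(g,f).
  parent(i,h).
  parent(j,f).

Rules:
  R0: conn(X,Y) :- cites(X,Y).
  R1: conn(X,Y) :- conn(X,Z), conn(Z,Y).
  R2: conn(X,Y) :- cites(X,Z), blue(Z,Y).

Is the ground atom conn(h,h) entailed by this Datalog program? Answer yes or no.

yes

round 1: derive conn(b,d) via R0 from cites(b,d)
round 1: derive conn(c,c) via R0 from cites(c,c)
round 1: derive conn(d,h) via R0 from cites(d,h)
round 1: derive conn(e,i) via R0 from cites(e,i)
round 1: derive conn(f,g) via R0 from cites(f,g)
round 1: derive conn(h,j) via R0 from cites(h,j)
round 1: derive conn(i,b) via R0 from cites(i,b)
round 1: derive conn(i,i) via R0 from cites(i,i)
round 1: derive conn(j,i) via R0 from cites(j,i)
round 1: derive conn(j,j) via R0 from cites(j,j)
round 1: derive conn(b,c) via R2 from cites(b,d), blue(d,c)
round 1: derive conn(e,d) via R2 from cites(e,i), blue(i,d)
round 1: derive conn(e,g) via R2 from cites(e,i), blue(i,g)
round 1: derive conn(i,d) via R2 from cites(i,i), blue(i,d)
round 1: derive conn(i,g) via R2 from cites(i,i), blue(i,g)
round 1: derive conn(j,d) via R2 from cites(j,i), blue(i,d)
round 1: derive conn(j,g) via R2 from cites(j,i), blue(i,g)
round 2: derive conn(b,h) via R1 from conn(b,d), conn(d,h)
round 2: derive conn(d,j) via R1 from conn(d,h), conn(h,j)
round 2: derive conn(e,b) via R1 from conn(e,i), conn(i,b)
round 2: derive conn(e,h) via R1 from conn(e,d), conn(d,h)
round 2: derive conn(h,d) via R1 from conn(h,j), conn(j,d)
round 2: derive conn(h,g) via R1 from conn(h,j), conn(j,g)
round 2: derive conn(h,i) via R1 from conn(h,j), conn(j,i)
round 2: derive conn(i,c) via R1 from conn(i,b), conn(b,c)
round 2: derive conn(i,h) via R1 from conn(i,d), conn(d,h)
round 2: derive conn(j,b) via R1 from conn(j,i), conn(i,b)
round 2: derive conn(j,h) via R1 from conn(j,d), conn(d,h)
round 3: derive conn(b,g) via R1 from conn(b,h), conn(h,g)
round 3: derive conn(b,i) via R1 from conn(b,h), conn(h,i)
round 3: derive conn(b,j) via R1 from conn(b,d), conn(d,j)
round 3: derive conn(d,b) via R1 from conn(d,j), conn(j,b)
round 3: derive conn(d,d) via R1 from conn(d,h), conn(h,d)
round 3: derive conn(d,g) via R1 from conn(d,h), conn(h,g)
round 3: derive conn(d,i) via R1 from conn(d,h), conn(h,i)
round 3: derive conn(e,c) via R1 from conn(e,b), conn(b,c)
round 3: derive conn(e,j) via R1 from conn(e,d), conn(d,j)
round 3: derive conn(h,b) via R1 from conn(h,i), conn(i,b)
round 3: derive conn(h,c) via R1 from conn(h,i), conn(i,c)
round 3: derive conn(h,h) via R1 from conn(h,d), conn(d,h)
round 3: derive conn(i,j) via R1 from conn(i,d), conn(d,j)
round 3: derive conn(j,c) via R1 from conn(j,b), conn(b,c)
round 4: derive conn(b,b) via R1 from conn(b,d), conn(d,b)
round 4: derive conn(d,c) via R1 from conn(d,b), conn(b,c)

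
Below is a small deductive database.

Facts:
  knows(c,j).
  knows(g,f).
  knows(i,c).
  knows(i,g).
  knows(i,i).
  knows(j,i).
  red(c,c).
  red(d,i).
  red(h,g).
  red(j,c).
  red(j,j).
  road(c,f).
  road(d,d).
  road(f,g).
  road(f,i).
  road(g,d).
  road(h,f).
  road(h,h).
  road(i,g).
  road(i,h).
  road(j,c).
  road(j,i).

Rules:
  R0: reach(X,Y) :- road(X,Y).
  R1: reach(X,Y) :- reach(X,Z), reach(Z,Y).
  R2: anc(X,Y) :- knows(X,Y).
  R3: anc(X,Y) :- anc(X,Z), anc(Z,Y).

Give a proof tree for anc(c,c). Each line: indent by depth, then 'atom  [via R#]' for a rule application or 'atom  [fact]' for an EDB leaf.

round 1: derive anc(c,j) via R2 from knows(c,j)
round 1: derive anc(g,f) via R2 from knows(g,f)
round 1: derive anc(i,c) via R2 from knows(i,c)
round 1: derive anc(i,g) via R2 from knows(i,g)
round 1: derive anc(i,i) via R2 from knows(i,i)
round 1: derive anc(j,i) via R2 from knows(j,i)
round 2: derive anc(c,i) via R3 from anc(c,j), anc(j,i)
round 2: derive anc(i,f) via R3 from anc(i,g), anc(g,f)
round 2: derive anc(i,j) via R3 from anc(i,c), anc(c,j)
round 2: derive anc(j,c) via R3 from anc(j,i), anc(i,c)
round 2: derive anc(j,g) via R3 from anc(j,i), anc(i,g)
round 3: derive anc(c,c) via R3 from anc(c,i), anc(i,c)
round 3: derive anc(c,f) via R3 from anc(c,i), anc(i,f)
round 3: derive anc(c,g) via R3 from anc(c,i), anc(i,g)
round 3: derive anc(j,f) via R3 from anc(j,g), anc(g,f)
round 3: derive anc(j,j) via R3 from anc(j,c), anc(c,j)

anc(c,c)  [via R3]
  anc(c,i)  [via R3]
    anc(c,j)  [via R2]
      knows(c,j)  [fact]
    anc(j,i)  [via R2]
      knows(j,i)  [fact]
  anc(i,c)  [via R2]
    knows(i,c)  [fact]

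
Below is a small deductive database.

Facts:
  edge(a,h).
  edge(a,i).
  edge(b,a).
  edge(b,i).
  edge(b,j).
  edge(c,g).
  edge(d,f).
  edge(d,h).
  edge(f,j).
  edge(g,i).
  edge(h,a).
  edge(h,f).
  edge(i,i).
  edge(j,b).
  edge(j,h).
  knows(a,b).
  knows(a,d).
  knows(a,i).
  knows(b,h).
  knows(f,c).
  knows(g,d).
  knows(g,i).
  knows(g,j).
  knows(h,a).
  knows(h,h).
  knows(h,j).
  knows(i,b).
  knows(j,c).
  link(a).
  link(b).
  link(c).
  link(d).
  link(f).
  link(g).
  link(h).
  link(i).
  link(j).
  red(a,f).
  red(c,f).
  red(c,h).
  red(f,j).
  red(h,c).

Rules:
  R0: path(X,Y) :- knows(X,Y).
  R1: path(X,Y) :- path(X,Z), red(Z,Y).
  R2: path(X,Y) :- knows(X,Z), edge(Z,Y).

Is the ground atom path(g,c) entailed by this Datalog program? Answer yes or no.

yes

round 1: derive path(a,b) via R0 from knows(a,b)
round 1: derive path(a,d) via R0 from knows(a,d)
round 1: derive path(a,i) via R0 from knows(a,i)
round 1: derive path(b,h) via R0 from knows(b,h)
round 1: derive path(f,c) via R0 from knows(f,c)
round 1: derive path(g,d) via R0 from knows(g,d)
round 1: derive path(g,i) via R0 from knows(g,i)
round 1: derive path(g,j) via R0 from knows(g,j)
round 1: derive path(h,a) via R0 from knows(h,a)
round 1: derive path(h,h) via R0 from knows(h,h)
round 1: derive path(h,j) via R0 from knows(h,j)
round 1: derive path(i,b) via R0 from knows(i,b)
round 1: derive path(j,c) via R0 from knows(j,c)
round 1: derive path(a,a) via R2 from knows(a,b), edge(b,a)
round 1: derive path(a,f) via R2 from knows(a,d), edge(d,f)
round 1: derive path(a,h) via R2 from knows(a,d), edge(d,h)
round 1: derive path(a,j) via R2 from knows(a,b), edge(b,j)
round 1: derive path(b,a) via R2 from knows(b,h), edge(h,a)
round 1: derive path(b,f) via R2 from knows(b,h), edge(h,f)
round 1: derive path(f,g) via R2 from knows(f,c), edge(c,g)
round 1: derive path(g,b) via R2 from knows(g,j), edge(j,b)
round 1: derive path(g,f) via R2 from knows(g,d), edge(d,f)
round 1: derive path(g,h) via R2 from knows(g,d), edge(d,h)
round 1: derive path(h,b) via R2 from knows(h,j), edge(j,b)
round 1: derive path(h,f) via R2 from knows(h,h), edge(h,f)
round 1: derive path(h,i) via R2 from knows(h,a), edge(a,i)
round 1: derive path(i,a) via R2 from knows(i,b), edge(b,a)
round 1: derive path(i,i) via R2 from knows(i,b), edge(b,i)
round 1: derive path(i,j) via R2 from knows(i,b), edge(b,j)
round 1: derive path(j,g) via R2 from knows(j,c), edge(c,g)
round 2: derive path(a,c) via R1 from path(a,h), red(h,c)
round 2: derive path(b,c) via R1 from path(b,h), red(h,c)
round 2: derive path(b,j) via R1 from path(b,f), red(f,j)
round 2: derive path(f,f) via R1 from path(f,c), red(c,f)
round 2: derive path(f,h) via R1 from path(f,c), red(c,h)
round 2: derive path(g,c) via R1 from path(g,h), red(h,c)
round 2: derive path(h,c) via R1 from path(h,h), red(h,c)
round 2: derive path(i,f) via R1 from path(i,a), red(a,f)
round 2: derive path(j,f) via R1 from path(j,c), red(c,f)
round 2: derive path(j,h) via R1 from path(j,c), red(c,h)
round 3: derive path(f,j) via R1 from path(f,f), red(f,j)
round 3: derive path(j,j) via R1 from path(j,f), red(f,j)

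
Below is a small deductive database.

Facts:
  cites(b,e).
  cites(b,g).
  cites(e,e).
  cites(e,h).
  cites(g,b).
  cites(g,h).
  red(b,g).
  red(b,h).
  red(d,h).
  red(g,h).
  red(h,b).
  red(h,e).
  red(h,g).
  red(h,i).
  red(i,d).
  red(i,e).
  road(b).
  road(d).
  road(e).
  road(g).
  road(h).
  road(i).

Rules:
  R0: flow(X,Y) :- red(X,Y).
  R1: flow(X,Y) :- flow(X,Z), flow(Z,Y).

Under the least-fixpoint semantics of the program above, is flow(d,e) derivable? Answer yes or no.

yes

round 1: derive flow(b,g) via R0 from red(b,g)
round 1: derive flow(b,h) via R0 from red(b,h)
round 1: derive flow(d,h) via R0 from red(d,h)
round 1: derive flow(g,h) via R0 from red(g,h)
round 1: derive flow(h,b) via R0 from red(h,b)
round 1: derive flow(h,e) via R0 from red(h,e)
round 1: derive flow(h,g) via R0 from red(h,g)
round 1: derive flow(h,i) via R0 from red(h,i)
round 1: derive flow(i,d) via R0 from red(i,d)
round 1: derive flow(i,e) via R0 from red(i,e)
round 2: derive flow(b,b) via R1 from flow(b,h), flow(h,b)
round 2: derive flow(b,e) via R1 from flow(b,h), flow(h,e)
round 2: derive flow(b,i) via R1 from flow(b,h), flow(h,i)
round 2: derive flow(d,b) via R1 from flow(d,h), flow(h,b)
round 2: derive flow(d,e) via R1 from flow(d,h), flow(h,e)
round 2: derive flow(d,g) via R1 from flow(d,h), flow(h,g)
round 2: derive flow(d,i) via R1 from flow(d,h), flow(h,i)
round 2: derive flow(g,b) via R1 from flow(g,h), flow(h,b)
round 2: derive flow(g,e) via R1 from flow(g,h), flow(h,e)
round 2: derive flow(g,g) via R1 from flow(g,h), flow(h,g)
round 2: derive flow(g,i) via R1 from flow(g,h), flow(h,i)
round 2: derive flow(h,d) via R1 from flow(h,i), flow(i,d)
round 2: derive flow(h,h) via R1 from flow(h,b), flow(b,h)
round 2: derive flow(i,h) via R1 from flow(i,d), flow(d,h)
round 3: derive flow(b,d) via R1 from flow(b,h), flow(h,d)
round 3: derive flow(d,d) via R1 from flow(d,h), flow(h,d)
round 3: derive flow(g,d) via R1 from flow(g,h), flow(h,d)
round 3: derive flow(i,b) via R1 from flow(i,d), flow(d,b)
round 3: derive flow(i,g) via R1 from flow(i,d), flow(d,g)
round 3: derive flow(i,i) via R1 from flow(i,d), flow(d,i)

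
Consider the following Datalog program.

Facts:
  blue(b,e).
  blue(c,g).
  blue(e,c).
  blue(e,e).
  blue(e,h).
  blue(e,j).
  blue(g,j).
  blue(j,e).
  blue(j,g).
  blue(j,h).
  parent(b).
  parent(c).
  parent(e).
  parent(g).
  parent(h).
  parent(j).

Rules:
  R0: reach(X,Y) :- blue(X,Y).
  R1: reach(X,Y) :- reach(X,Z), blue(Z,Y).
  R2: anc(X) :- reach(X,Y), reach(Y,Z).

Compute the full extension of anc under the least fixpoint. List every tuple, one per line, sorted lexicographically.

round 1: derive reach(b,e) via R0 from blue(b,e)
round 1: derive reach(c,g) via R0 from blue(c,g)
round 1: derive reach(e,c) via R0 from blue(e,c)
round 1: derive reach(e,e) via R0 from blue(e,e)
round 1: derive reach(e,h) via R0 from blue(e,h)
round 1: derive reach(e,j) via R0 from blue(e,j)
round 1: derive reach(g,j) via R0 from blue(g,j)
round 1: derive reach(j,e) via R0 from blue(j,e)
round 1: derive reach(j,g) via R0 from blue(j,g)
round 1: derive reach(j,h) via R0 from blue(j,h)
round 2: derive reach(b,c) via R1 from reach(b,e), blue(e,c)
round 2: derive reach(b,h) via R1 from reach(b,e), blue(e,h)
round 2: derive reach(b,j) via R1 from reach(b,e), blue(e,j)
round 2: derive reach(c,j) via R1 from reach(c,g), blue(g,j)
round 2: derive reach(e,g) via R1 from reach(e,c), blue(c,g)
round 2: derive reach(g,e) via R1 from reach(g,j), blue(j,e)
round 2: derive reach(g,g) via R1 from reach(g,j), blue(j,g)
round 2: derive reach(g,h) via R1 from reach(g,j), blue(j,h)
round 2: derive reach(j,c) via R1 from reach(j,e), blue(e,c)
round 2: derive reach(j,j) via R1 from reach(j,e), blue(e,j)
round 2: derive anc(b) via R2 from reach(b,e), reach(e,c)
round 2: derive anc(c) via R2 from reach(c,g), reach(g,j)
round 2: derive anc(e) via R2 from reach(e,c), reach(c,g)
round 2: derive anc(g) via R2 from reach(g,j), reach(j,e)
round 2: derive anc(j) via R2 from reach(j,e), reach(e,c)
round 3: derive reach(b,g) via R1 from reach(b,c), blue(c,g)
round 3: derive reach(c,e) via R1 from reach(c,j), blue(j,e)
round 3: derive reach(c,h) via R1 from reach(c,j), blue(j,h)
round 3: derive reach(g,c) via R1 from reach(g,e), blue(e,c)
round 4: derive reach(c,c) via R1 from reach(c,e), blue(e,c)

anc(b)
anc(c)
anc(e)
anc(g)
anc(j)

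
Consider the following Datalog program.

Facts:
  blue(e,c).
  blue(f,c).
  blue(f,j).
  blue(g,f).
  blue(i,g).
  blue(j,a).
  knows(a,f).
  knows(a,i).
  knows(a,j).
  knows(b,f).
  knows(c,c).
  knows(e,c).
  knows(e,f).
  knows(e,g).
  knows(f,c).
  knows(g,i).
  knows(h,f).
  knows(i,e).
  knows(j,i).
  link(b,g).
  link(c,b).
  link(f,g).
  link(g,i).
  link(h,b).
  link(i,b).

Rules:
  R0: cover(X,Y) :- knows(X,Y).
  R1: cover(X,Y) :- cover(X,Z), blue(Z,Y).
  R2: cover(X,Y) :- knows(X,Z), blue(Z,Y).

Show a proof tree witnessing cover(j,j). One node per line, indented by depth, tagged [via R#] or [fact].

round 1: derive cover(a,f) via R0 from knows(a,f)
round 1: derive cover(a,i) via R0 from knows(a,i)
round 1: derive cover(a,j) via R0 from knows(a,j)
round 1: derive cover(b,f) via R0 from knows(b,f)
round 1: derive cover(c,c) via R0 from knows(c,c)
round 1: derive cover(e,c) via R0 from knows(e,c)
round 1: derive cover(e,f) via R0 from knows(e,f)
round 1: derive cover(e,g) via R0 from knows(e,g)
round 1: derive cover(f,c) via R0 from knows(f,c)
round 1: derive cover(g,i) via R0 from knows(g,i)
round 1: derive cover(h,f) via R0 from knows(h,f)
round 1: derive cover(i,e) via R0 from knows(i,e)
round 1: derive cover(j,i) via R0 from knows(j,i)
round 1: derive cover(a,a) via R2 from knows(a,j), blue(j,a)
round 1: derive cover(a,c) via R2 from knows(a,f), blue(f,c)
round 1: derive cover(a,g) via R2 from knows(a,i), blue(i,g)
round 1: derive cover(b,c) via R2 from knows(b,f), blue(f,c)
round 1: derive cover(b,j) via R2 from knows(b,f), blue(f,j)
round 1: derive cover(e,j) via R2 from knows(e,f), blue(f,j)
round 1: derive cover(g,g) via R2 from knows(g,i), blue(i,g)
round 1: derive cover(h,c) via R2 from knows(h,f), blue(f,c)
round 1: derive cover(h,j) via R2 from knows(h,f), blue(f,j)
round 1: derive cover(i,c) via R2 from knows(i,e), blue(e,c)
round 1: derive cover(j,g) via R2 from knows(j,i), blue(i,g)
round 2: derive cover(b,a) via R1 from cover(b,j), blue(j,a)
round 2: derive cover(e,a) via R1 from cover(e,j), blue(j,a)
round 2: derive cover(g,f) via R1 from cover(g,g), blue(g,f)
round 2: derive cover(h,a) via R1 from cover(h,j), blue(j,a)
round 2: derive cover(j,f) via R1 from cover(j,g), blue(g,f)
round 3: derive cover(g,c) via R1 from cover(g,f), blue(f,c)
round 3: derive cover(g,j) via R1 from cover(g,f), blue(f,j)
round 3: derive cover(j,c) via R1 from cover(j,f), blue(f,c)
round 3: derive cover(j,j) via R1 from cover(j,f), blue(f,j)
round 4: derive cover(g,a) via R1 from cover(g,j), blue(j,a)
round 4: derive cover(j,a) via R1 from cover(j,j), blue(j,a)

cover(j,j)  [via R1]
  cover(j,f)  [via R1]
    cover(j,g)  [via R2]
      knows(j,i)  [fact]
      blue(i,g)  [fact]
    blue(g,f)  [fact]
  blue(f,j)  [fact]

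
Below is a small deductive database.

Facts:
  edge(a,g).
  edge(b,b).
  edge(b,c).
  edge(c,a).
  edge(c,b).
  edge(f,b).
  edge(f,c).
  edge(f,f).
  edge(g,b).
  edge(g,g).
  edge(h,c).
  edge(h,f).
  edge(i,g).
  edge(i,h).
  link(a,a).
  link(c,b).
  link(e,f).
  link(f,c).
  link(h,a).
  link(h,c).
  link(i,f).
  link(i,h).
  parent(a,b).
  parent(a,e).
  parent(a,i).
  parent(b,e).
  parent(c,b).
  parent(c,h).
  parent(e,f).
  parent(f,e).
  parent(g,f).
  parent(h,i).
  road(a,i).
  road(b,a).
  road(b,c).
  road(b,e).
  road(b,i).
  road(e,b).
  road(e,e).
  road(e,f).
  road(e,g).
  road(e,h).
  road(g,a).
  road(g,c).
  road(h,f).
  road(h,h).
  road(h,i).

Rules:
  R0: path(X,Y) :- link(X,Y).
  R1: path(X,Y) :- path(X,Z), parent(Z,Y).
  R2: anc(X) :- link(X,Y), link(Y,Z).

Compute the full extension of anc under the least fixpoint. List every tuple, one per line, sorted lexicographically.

round 1: derive anc(a) via R2 from link(a,a), link(a,a)
round 1: derive anc(e) via R2 from link(e,f), link(f,c)
round 1: derive anc(f) via R2 from link(f,c), link(c,b)
round 1: derive anc(h) via R2 from link(h,a), link(a,a)
round 1: derive anc(i) via R2 from link(i,f), link(f,c)

anc(a)
anc(e)
anc(f)
anc(h)
anc(i)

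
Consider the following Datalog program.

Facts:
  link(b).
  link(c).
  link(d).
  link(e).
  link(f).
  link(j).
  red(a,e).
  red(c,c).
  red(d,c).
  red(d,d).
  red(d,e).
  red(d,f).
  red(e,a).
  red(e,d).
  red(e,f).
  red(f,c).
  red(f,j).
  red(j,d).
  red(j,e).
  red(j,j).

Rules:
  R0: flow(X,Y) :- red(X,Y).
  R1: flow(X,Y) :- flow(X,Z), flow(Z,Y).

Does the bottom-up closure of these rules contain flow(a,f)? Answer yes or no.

round 1: derive flow(a,e) via R0 from red(a,e)
round 1: derive flow(c,c) via R0 from red(c,c)
round 1: derive flow(d,c) via R0 from red(d,c)
round 1: derive flow(d,d) via R0 from red(d,d)
round 1: derive flow(d,e) via R0 from red(d,e)
round 1: derive flow(d,f) via R0 from red(d,f)
round 1: derive flow(e,a) via R0 from red(e,a)
round 1: derive flow(e,d) via R0 from red(e,d)
round 1: derive flow(e,f) via R0 from red(e,f)
round 1: derive flow(f,c) via R0 from red(f,c)
round 1: derive flow(f,j) via R0 from red(f,j)
round 1: derive flow(j,d) via R0 from red(j,d)
round 1: derive flow(j,e) via R0 from red(j,e)
round 1: derive flow(j,j) via R0 from red(j,j)
round 2: derive flow(a,a) via R1 from flow(a,e), flow(e,a)
round 2: derive flow(a,d) via R1 from flow(a,e), flow(e,d)
round 2: derive flow(a,f) via R1 from flow(a,e), flow(e,f)
round 2: derive flow(d,a) via R1 from flow(d,e), flow(e,a)
round 2: derive flow(d,j) via R1 from flow(d,f), flow(f,j)
round 2: derive flow(e,c) via R1 from flow(e,d), flow(d,c)
round 2: derive flow(e,e) via R1 from flow(e,a), flow(a,e)
round 2: derive flow(e,j) via R1 from flow(e,f), flow(f,j)
round 2: derive flow(f,d) via R1 from flow(f,j), flow(j,d)
round 2: derive flow(f,e) via R1 from flow(f,j), flow(j,e)
round 2: derive flow(j,a) via R1 from flow(j,e), flow(e,a)
round 2: derive flow(j,c) via R1 from flow(j,d), flow(d,c)
round 2: derive flow(j,f) via R1 from flow(j,d), flow(d,f)
round 3: derive flow(a,c) via R1 from flow(a,d), flow(d,c)
round 3: derive flow(a,j) via R1 from flow(a,d), flow(d,j)
round 3: derive flow(f,a) via R1 from flow(f,d), flow(d,a)
round 3: derive flow(f,f) via R1 from flow(f,d), flow(d,f)

yes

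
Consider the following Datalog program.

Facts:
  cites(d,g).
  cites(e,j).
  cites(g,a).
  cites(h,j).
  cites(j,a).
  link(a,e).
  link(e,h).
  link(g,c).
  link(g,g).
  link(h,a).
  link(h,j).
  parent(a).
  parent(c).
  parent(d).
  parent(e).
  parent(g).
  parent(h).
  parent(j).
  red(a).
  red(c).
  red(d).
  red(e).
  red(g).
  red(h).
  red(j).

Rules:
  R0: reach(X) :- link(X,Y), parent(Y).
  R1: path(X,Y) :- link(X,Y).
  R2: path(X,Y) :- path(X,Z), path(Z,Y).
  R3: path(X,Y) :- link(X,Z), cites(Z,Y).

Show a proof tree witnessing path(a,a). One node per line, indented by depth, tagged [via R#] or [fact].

path(a,a)  [via R2]
  path(a,e)  [via R1]
    link(a,e)  [fact]
  path(e,a)  [via R2]
    path(e,h)  [via R1]
      link(e,h)  [fact]
    path(h,a)  [via R1]
      link(h,a)  [fact]

round 1: derive path(a,e) via R1 from link(a,e)
round 1: derive path(e,h) via R1 from link(e,h)
round 1: derive path(g,c) via R1 from link(g,c)
round 1: derive path(g,g) via R1 from link(g,g)
round 1: derive path(h,a) via R1 from link(h,a)
round 1: derive path(h,j) via R1 from link(h,j)
round 1: derive path(a,j) via R3 from link(a,e), cites(e,j)
round 1: derive path(e,j) via R3 from link(e,h), cites(h,j)
round 1: derive path(g,a) via R3 from link(g,g), cites(g,a)
round 2: derive path(a,h) via R2 from path(a,e), path(e,h)
round 2: derive path(e,a) via R2 from path(e,h), path(h,a)
round 2: derive path(g,e) via R2 from path(g,a), path(a,e)
round 2: derive path(g,j) via R2 from path(g,a), path(a,j)
round 2: derive path(h,e) via R2 from path(h,a), path(a,e)
round 3: derive path(a,a) via R2 from path(a,e), path(e,a)
round 3: derive path(e,e) via R2 from path(e,a), path(a,e)
round 3: derive path(g,h) via R2 from path(g,a), path(a,h)
round 3: derive path(h,h) via R2 from path(h,a), path(a,h)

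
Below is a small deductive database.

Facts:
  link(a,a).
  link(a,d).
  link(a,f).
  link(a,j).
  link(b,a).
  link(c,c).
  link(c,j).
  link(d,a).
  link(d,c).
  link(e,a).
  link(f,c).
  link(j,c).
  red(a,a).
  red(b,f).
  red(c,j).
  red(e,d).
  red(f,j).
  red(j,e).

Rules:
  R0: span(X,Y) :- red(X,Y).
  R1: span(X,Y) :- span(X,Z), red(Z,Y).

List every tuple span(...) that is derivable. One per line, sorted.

span(a,a)
span(b,d)
span(b,e)
span(b,f)
span(b,j)
span(c,d)
span(c,e)
span(c,j)
span(e,d)
span(f,d)
span(f,e)
span(f,j)
span(j,d)
span(j,e)

round 1: derive span(a,a) via R0 from red(a,a)
round 1: derive span(b,f) via R0 from red(b,f)
round 1: derive span(c,j) via R0 from red(c,j)
round 1: derive span(e,d) via R0 from red(e,d)
round 1: derive span(f,j) via R0 from red(f,j)
round 1: derive span(j,e) via R0 from red(j,e)
round 2: derive span(b,j) via R1 from span(b,f), red(f,j)
round 2: derive span(c,e) via R1 from span(c,j), red(j,e)
round 2: derive span(f,e) via R1 from span(f,j), red(j,e)
round 2: derive span(j,d) via R1 from span(j,e), red(e,d)
round 3: derive span(b,e) via R1 from span(b,j), red(j,e)
round 3: derive span(c,d) via R1 from span(c,e), red(e,d)
round 3: derive span(f,d) via R1 from span(f,e), red(e,d)
round 4: derive span(b,d) via R1 from span(b,e), red(e,d)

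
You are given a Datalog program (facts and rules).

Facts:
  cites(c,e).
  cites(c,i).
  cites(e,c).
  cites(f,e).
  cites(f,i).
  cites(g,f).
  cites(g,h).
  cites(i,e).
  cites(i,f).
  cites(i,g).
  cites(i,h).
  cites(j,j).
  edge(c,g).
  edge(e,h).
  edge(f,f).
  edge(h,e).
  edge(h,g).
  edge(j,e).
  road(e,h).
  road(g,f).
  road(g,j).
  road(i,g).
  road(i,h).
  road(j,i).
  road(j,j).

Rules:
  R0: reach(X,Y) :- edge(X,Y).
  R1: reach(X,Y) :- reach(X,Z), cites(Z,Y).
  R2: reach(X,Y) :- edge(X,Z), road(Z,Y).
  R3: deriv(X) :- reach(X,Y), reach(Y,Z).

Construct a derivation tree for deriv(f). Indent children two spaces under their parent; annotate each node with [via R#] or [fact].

deriv(f)  [via R3]
  reach(f,f)  [via R0]
    edge(f,f)  [fact]
  reach(f,f)  [via R0]
    edge(f,f)  [fact]

round 1: derive reach(c,g) via R0 from edge(c,g)
round 1: derive reach(e,h) via R0 from edge(e,h)
round 1: derive reach(f,f) via R0 from edge(f,f)
round 1: derive reach(h,e) via R0 from edge(h,e)
round 1: derive reach(h,g) via R0 from edge(h,g)
round 1: derive reach(j,e) via R0 from edge(j,e)
round 1: derive reach(c,f) via R2 from edge(c,g), road(g,f)
round 1: derive reach(c,j) via R2 from edge(c,g), road(g,j)
round 1: derive reach(h,f) via R2 from edge(h,g), road(g,f)
round 1: derive reach(h,h) via R2 from edge(h,e), road(e,h)
round 1: derive reach(h,j) via R2 from edge(h,g), road(g,j)
round 1: derive reach(j,h) via R2 from edge(j,e), road(e,h)
round 2: derive reach(c,e) via R1 from reach(c,f), cites(f,e)
round 2: derive reach(c,h) via R1 from reach(c,g), cites(g,h)
round 2: derive reach(c,i) via R1 from reach(c,f), cites(f,i)
round 2: derive reach(f,e) via R1 from reach(f,f), cites(f,e)
round 2: derive reach(f,i) via R1 from reach(f,f), cites(f,i)
round 2: derive reach(h,c) via R1 from reach(h,e), cites(e,c)
round 2: derive reach(h,i) via R1 from reach(h,f), cites(f,i)
round 2: derive reach(j,c) via R1 from reach(j,e), cites(e,c)
round 2: derive deriv(c) via R3 from reach(c,f), reach(f,f)
round 2: derive deriv(e) via R3 from reach(e,h), reach(h,e)
round 2: derive deriv(f) via R3 from reach(f,f), reach(f,f)
round 2: derive deriv(h) via R3 from reach(h,e), reach(e,h)
round 2: derive deriv(j) via R3 from reach(j,e), reach(e,h)
round 3: derive reach(c,c) via R1 from reach(c,e), cites(e,c)
round 3: derive reach(f,c) via R1 from reach(f,e), cites(e,c)
round 3: derive reach(f,g) via R1 from reach(f,i), cites(i,g)
round 3: derive reach(f,h) via R1 from reach(f,i), cites(i,h)
round 3: derive reach(j,i) via R1 from reach(j,c), cites(c,i)
round 4: derive reach(j,f) via R1 from reach(j,i), cites(i,f)
round 4: derive reach(j,g) via R1 from reach(j,i), cites(i,g)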